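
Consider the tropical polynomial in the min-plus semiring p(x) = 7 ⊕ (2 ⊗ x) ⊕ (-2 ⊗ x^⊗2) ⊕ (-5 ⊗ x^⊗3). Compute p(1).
p(1) = -2

A tropical monomial a ⊗ x^⊗i evaluates to a + i · x. Evaluating each term at x = 1:
  Term 0 contributes 7 + 0 · 1 = 7
  Term 1 contributes 2 + 1 · 1 = 3
  Term 2 contributes -2 + 2 · 1 = 0
  Term 3 contributes -5 + 3 · 1 = -2
p(1) = ⊕ of these = min[7, 3, 0, -2] = -2.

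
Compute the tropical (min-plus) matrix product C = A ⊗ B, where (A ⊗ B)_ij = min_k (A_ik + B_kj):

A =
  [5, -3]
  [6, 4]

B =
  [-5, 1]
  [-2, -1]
A ⊗ B =
  [-5, -4]
  [1, 3]

Apply the min-plus product entry-by-entry:
  C[0][0] = min over k of (A[0][0] + B[0][0] = 5 + -5 = 0, A[0][1] + B[1][0] = -3 + -2 = -5) = -5 (attained at k = 1)
  C[0][1] = min over k of (A[0][0] + B[0][1] = 5 + 1 = 6, A[0][1] + B[1][1] = -3 + -1 = -4) = -4 (attained at k = 1)
  C[1][0] = min over k of (A[1][0] + B[0][0] = 6 + -5 = 1, A[1][1] + B[1][0] = 4 + -2 = 2) = 1 (attained at k = 0)
  C[1][1] = min over k of (A[1][0] + B[0][1] = 6 + 1 = 7, A[1][1] + B[1][1] = 4 + -1 = 3) = 3 (attained at k = 1)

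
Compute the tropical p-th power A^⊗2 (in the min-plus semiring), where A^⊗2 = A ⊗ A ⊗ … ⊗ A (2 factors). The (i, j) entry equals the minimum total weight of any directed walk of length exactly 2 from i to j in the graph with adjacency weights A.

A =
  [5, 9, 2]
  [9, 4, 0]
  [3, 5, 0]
A^⊗2 =
  [5, 7, 2]
  [3, 5, 0]
  [3, 5, 0]

Each entry (A^⊗2)_ij equals the minimum over all length-2 walks i = v_0 → v_1 → … → v_2 = j of Σ_t A[v_t][v_{t+1}]. For example, for (i, j) = (0, 2) we minimise over 3 possible intermediate vertex sequences; the minimum is 2, attained along the walk 0 → 2 → 2.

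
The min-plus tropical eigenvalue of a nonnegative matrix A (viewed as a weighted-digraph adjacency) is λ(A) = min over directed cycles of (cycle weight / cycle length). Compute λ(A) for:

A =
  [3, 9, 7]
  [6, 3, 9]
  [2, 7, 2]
λ(A) = 2

Enumerate directed cycles and compute their means (weight / length). Sample:
  cycle 0 → 0: weight = 3, length = 1, mean = 3/1 ≈ 3.000
  cycle 1 → 1: weight = 3, length = 1, mean = 3/1 ≈ 3.000
  cycle 2 → 2: weight = 2, length = 1, mean = 2/1 ≈ 2.000
  cycle 0 → 1 → 0: weight = 15, length = 2, mean = 15/2 ≈ 7.500
  cycle 0 → 2 → 0: weight = 9, length = 2, mean = 9/2 ≈ 4.500
  cycle 1 → 0 → 1: weight = 15, length = 2, mean = 15/2 ≈ 7.500
Minimum mean = 2.000, attained e.g. along the cycle 2 → 2 with weight 2 and length 1. So λ(A) = 2/1 = 2.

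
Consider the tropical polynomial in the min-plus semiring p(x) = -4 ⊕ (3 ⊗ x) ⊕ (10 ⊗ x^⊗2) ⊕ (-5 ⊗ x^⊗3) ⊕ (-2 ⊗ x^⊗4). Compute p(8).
p(8) = -4

A tropical monomial a ⊗ x^⊗i evaluates to a + i · x. Evaluating each term at x = 8:
  Term 0 contributes -4 + 0 · 8 = -4
  Term 1 contributes 3 + 1 · 8 = 11
  Term 2 contributes 10 + 2 · 8 = 26
  Term 3 contributes -5 + 3 · 8 = 19
  Term 4 contributes -2 + 4 · 8 = 30
p(8) = ⊕ of these = min[-4, 11, 26, 19, 30] = -4.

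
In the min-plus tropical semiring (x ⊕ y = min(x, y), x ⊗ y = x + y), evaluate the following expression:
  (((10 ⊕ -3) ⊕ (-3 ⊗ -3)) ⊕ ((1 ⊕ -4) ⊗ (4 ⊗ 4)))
(((10 ⊕ -3) ⊕ (-3 ⊗ -3)) ⊕ ((1 ⊕ -4) ⊗ (4 ⊗ 4))) = -6

Expand innermost to outermost. Recall ⊕ takes the minimum of its arguments and ⊗ takes their sum. Working out the expression (((10 ⊕ -3) ⊕ (-3 ⊗ -3)) ⊕ ((1 ⊕ -4) ⊗ (4 ⊗ 4))) gives -6.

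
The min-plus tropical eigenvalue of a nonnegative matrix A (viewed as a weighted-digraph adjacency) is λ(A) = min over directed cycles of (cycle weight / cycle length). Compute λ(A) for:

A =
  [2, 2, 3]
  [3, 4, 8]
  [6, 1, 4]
λ(A) = 2

Enumerate directed cycles and compute their means (weight / length). Sample:
  cycle 0 → 0: weight = 2, length = 1, mean = 2/1 ≈ 2.000
  cycle 1 → 1: weight = 4, length = 1, mean = 4/1 ≈ 4.000
  cycle 2 → 2: weight = 4, length = 1, mean = 4/1 ≈ 4.000
  cycle 0 → 1 → 0: weight = 5, length = 2, mean = 5/2 ≈ 2.500
  cycle 0 → 2 → 0: weight = 9, length = 2, mean = 9/2 ≈ 4.500
  cycle 1 → 0 → 1: weight = 5, length = 2, mean = 5/2 ≈ 2.500
Minimum mean = 2.000, attained e.g. along the cycle 0 → 0 with weight 2 and length 1. So λ(A) = 2/1 = 2.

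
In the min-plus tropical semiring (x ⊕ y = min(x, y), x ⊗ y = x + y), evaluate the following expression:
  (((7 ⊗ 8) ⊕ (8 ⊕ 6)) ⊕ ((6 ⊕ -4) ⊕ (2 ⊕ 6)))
(((7 ⊗ 8) ⊕ (8 ⊕ 6)) ⊕ ((6 ⊕ -4) ⊕ (2 ⊕ 6))) = -4

Expand innermost to outermost. Recall ⊕ takes the minimum of its arguments and ⊗ takes their sum. Working out the expression (((7 ⊗ 8) ⊕ (8 ⊕ 6)) ⊕ ((6 ⊕ -4) ⊕ (2 ⊕ 6))) gives -4.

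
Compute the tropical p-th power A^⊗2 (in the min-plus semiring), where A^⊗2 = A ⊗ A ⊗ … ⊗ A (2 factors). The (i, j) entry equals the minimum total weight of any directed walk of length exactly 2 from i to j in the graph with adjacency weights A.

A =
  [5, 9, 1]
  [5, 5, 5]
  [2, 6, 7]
A^⊗2 =
  [3, 7, 6]
  [7, 10, 6]
  [7, 11, 3]

Each entry (A^⊗2)_ij equals the minimum over all length-2 walks i = v_0 → v_1 → … → v_2 = j of Σ_t A[v_t][v_{t+1}]. For example, for (i, j) = (0, 2) we minimise over 3 possible intermediate vertex sequences; the minimum is 6, attained along the walk 0 → 0 → 2.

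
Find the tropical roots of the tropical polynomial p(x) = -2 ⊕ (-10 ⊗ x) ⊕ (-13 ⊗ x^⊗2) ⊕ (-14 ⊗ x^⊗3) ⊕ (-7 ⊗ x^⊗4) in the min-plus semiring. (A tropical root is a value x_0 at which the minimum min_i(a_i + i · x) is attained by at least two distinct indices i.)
Roots: {-7, 1, 3, 8}

Each tropical root is a break point of the lower envelope of the lines y = a_i + i · x (there are 5 lines, with slopes 0, 1, ..., 4). Only the lines that attain the minimum somewhere contribute to roots; other lines are dominated. Here the surviving (envelope) indices are i = 4, i = 3, i = 2, i = 1, i = 0.
Intersections between consecutive envelope lines give the roots: for adjacent envelope indices i < j the intersection is x = (a_i − a_j) / (j − i). Reading off the sorted break points: {-7, 1, 3, 8}.
Verification: at each break x_0, at least two indices attain the minimum of min_i(a_i + i · x_0).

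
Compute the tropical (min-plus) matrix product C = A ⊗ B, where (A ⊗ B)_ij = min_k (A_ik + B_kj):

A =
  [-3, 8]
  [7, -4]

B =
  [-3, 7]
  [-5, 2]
A ⊗ B =
  [-6, 4]
  [-9, -2]

Apply the min-plus product entry-by-entry:
  C[0][0] = min over k of (A[0][0] + B[0][0] = -3 + -3 = -6, A[0][1] + B[1][0] = 8 + -5 = 3) = -6 (attained at k = 0)
  C[0][1] = min over k of (A[0][0] + B[0][1] = -3 + 7 = 4, A[0][1] + B[1][1] = 8 + 2 = 10) = 4 (attained at k = 0)
  C[1][0] = min over k of (A[1][0] + B[0][0] = 7 + -3 = 4, A[1][1] + B[1][0] = -4 + -5 = -9) = -9 (attained at k = 1)
  C[1][1] = min over k of (A[1][0] + B[0][1] = 7 + 7 = 14, A[1][1] + B[1][1] = -4 + 2 = -2) = -2 (attained at k = 1)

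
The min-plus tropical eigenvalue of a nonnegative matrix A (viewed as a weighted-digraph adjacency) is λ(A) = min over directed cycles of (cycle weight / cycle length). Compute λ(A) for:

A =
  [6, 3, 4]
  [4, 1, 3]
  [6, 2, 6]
λ(A) = 1

Enumerate directed cycles and compute their means (weight / length). Sample:
  cycle 0 → 0: weight = 6, length = 1, mean = 6/1 ≈ 6.000
  cycle 1 → 1: weight = 1, length = 1, mean = 1/1 ≈ 1.000
  cycle 2 → 2: weight = 6, length = 1, mean = 6/1 ≈ 6.000
  cycle 0 → 1 → 0: weight = 7, length = 2, mean = 7/2 ≈ 3.500
  cycle 0 → 2 → 0: weight = 10, length = 2, mean = 10/2 ≈ 5.000
  cycle 1 → 0 → 1: weight = 7, length = 2, mean = 7/2 ≈ 3.500
Minimum mean = 1.000, attained e.g. along the cycle 1 → 1 with weight 1 and length 1. So λ(A) = 1/1 = 1.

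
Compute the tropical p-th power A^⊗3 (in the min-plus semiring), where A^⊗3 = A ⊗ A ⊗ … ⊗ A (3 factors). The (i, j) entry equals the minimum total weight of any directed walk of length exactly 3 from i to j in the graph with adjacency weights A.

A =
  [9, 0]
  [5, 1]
A^⊗3 =
  [6, 2]
  [7, 3]

Each entry (A^⊗3)_ij equals the minimum over all length-3 walks i = v_0 → v_1 → … → v_3 = j of Σ_t A[v_t][v_{t+1}]. For example, for (i, j) = (0, 1) we minimise over 4 possible intermediate vertex sequences; the minimum is 2, attained along the walk 0 → 1 → 1 → 1.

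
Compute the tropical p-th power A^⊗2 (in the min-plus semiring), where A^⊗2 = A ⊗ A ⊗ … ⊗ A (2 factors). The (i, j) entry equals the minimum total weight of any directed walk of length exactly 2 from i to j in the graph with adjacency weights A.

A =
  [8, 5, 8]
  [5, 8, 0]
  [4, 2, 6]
A^⊗2 =
  [10, 10, 5]
  [4, 2, 6]
  [7, 8, 2]

Each entry (A^⊗2)_ij equals the minimum over all length-2 walks i = v_0 → v_1 → … → v_2 = j of Σ_t A[v_t][v_{t+1}]. For example, for (i, j) = (0, 2) we minimise over 3 possible intermediate vertex sequences; the minimum is 5, attained along the walk 0 → 1 → 2.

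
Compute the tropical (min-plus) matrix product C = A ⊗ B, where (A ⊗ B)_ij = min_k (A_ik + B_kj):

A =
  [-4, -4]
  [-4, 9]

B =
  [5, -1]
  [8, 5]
A ⊗ B =
  [1, -5]
  [1, -5]

Apply the min-plus product entry-by-entry:
  C[0][0] = min over k of (A[0][0] + B[0][0] = -4 + 5 = 1, A[0][1] + B[1][0] = -4 + 8 = 4) = 1 (attained at k = 0)
  C[0][1] = min over k of (A[0][0] + B[0][1] = -4 + -1 = -5, A[0][1] + B[1][1] = -4 + 5 = 1) = -5 (attained at k = 0)
  C[1][0] = min over k of (A[1][0] + B[0][0] = -4 + 5 = 1, A[1][1] + B[1][0] = 9 + 8 = 17) = 1 (attained at k = 0)
  C[1][1] = min over k of (A[1][0] + B[0][1] = -4 + -1 = -5, A[1][1] + B[1][1] = 9 + 5 = 14) = -5 (attained at k = 0)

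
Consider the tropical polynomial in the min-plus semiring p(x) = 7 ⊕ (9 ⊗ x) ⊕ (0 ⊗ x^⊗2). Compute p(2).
p(2) = 4

A tropical monomial a ⊗ x^⊗i evaluates to a + i · x. Evaluating each term at x = 2:
  Term 0 contributes 7 + 0 · 2 = 7
  Term 1 contributes 9 + 1 · 2 = 11
  Term 2 contributes 0 + 2 · 2 = 4
p(2) = ⊕ of these = min[7, 11, 4] = 4.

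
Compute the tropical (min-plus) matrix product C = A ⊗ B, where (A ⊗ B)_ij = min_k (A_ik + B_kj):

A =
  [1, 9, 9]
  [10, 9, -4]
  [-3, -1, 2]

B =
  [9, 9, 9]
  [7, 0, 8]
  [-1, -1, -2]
A ⊗ B =
  [8, 8, 7]
  [-5, -5, -6]
  [1, -1, 0]

Apply the min-plus product entry-by-entry:
  C[0][0] = min over k of (A[0][0] + B[0][0] = 1 + 9 = 10, A[0][1] + B[1][0] = 9 + 7 = 16, A[0][2] + B[2][0] = 9 + -1 = 8) = 8 (attained at k = 2)
  C[0][1] = min over k of (A[0][0] + B[0][1] = 1 + 9 = 10, A[0][1] + B[1][1] = 9 + 0 = 9, A[0][2] + B[2][1] = 9 + -1 = 8) = 8 (attained at k = 2)
  C[0][2] = min over k of (A[0][0] + B[0][2] = 1 + 9 = 10, A[0][1] + B[1][2] = 9 + 8 = 17, A[0][2] + B[2][2] = 9 + -2 = 7) = 7 (attained at k = 2)
  C[1][0] = min over k of (A[1][0] + B[0][0] = 10 + 9 = 19, A[1][1] + B[1][0] = 9 + 7 = 16, A[1][2] + B[2][0] = -4 + -1 = -5) = -5 (attained at k = 2)
  C[1][1] = min over k of (A[1][0] + B[0][1] = 10 + 9 = 19, A[1][1] + B[1][1] = 9 + 0 = 9, A[1][2] + B[2][1] = -4 + -1 = -5) = -5 (attained at k = 2)
  C[1][2] = min over k of (A[1][0] + B[0][2] = 10 + 9 = 19, A[1][1] + B[1][2] = 9 + 8 = 17, A[1][2] + B[2][2] = -4 + -2 = -6) = -6 (attained at k = 2)
  C[2][0] = min over k of (A[2][0] + B[0][0] = -3 + 9 = 6, A[2][1] + B[1][0] = -1 + 7 = 6, A[2][2] + B[2][0] = 2 + -1 = 1) = 1 (attained at k = 2)
  C[2][1] = min over k of (A[2][0] + B[0][1] = -3 + 9 = 6, A[2][1] + B[1][1] = -1 + 0 = -1, A[2][2] + B[2][1] = 2 + -1 = 1) = -1 (attained at k = 1)
  C[2][2] = min over k of (A[2][0] + B[0][2] = -3 + 9 = 6, A[2][1] + B[1][2] = -1 + 8 = 7, A[2][2] + B[2][2] = 2 + -2 = 0) = 0 (attained at k = 2)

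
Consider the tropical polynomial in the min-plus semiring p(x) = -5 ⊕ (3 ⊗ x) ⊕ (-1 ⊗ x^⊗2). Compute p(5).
p(5) = -5

A tropical monomial a ⊗ x^⊗i evaluates to a + i · x. Evaluating each term at x = 5:
  Term 0 contributes -5 + 0 · 5 = -5
  Term 1 contributes 3 + 1 · 5 = 8
  Term 2 contributes -1 + 2 · 5 = 9
p(5) = ⊕ of these = min[-5, 8, 9] = -5.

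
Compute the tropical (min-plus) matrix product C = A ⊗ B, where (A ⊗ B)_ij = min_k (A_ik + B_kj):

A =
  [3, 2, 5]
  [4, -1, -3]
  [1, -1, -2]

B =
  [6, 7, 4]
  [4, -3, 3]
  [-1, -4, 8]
A ⊗ B =
  [4, -1, 5]
  [-4, -7, 2]
  [-3, -6, 2]

Apply the min-plus product entry-by-entry:
  C[0][0] = min over k of (A[0][0] + B[0][0] = 3 + 6 = 9, A[0][1] + B[1][0] = 2 + 4 = 6, A[0][2] + B[2][0] = 5 + -1 = 4) = 4 (attained at k = 2)
  C[0][1] = min over k of (A[0][0] + B[0][1] = 3 + 7 = 10, A[0][1] + B[1][1] = 2 + -3 = -1, A[0][2] + B[2][1] = 5 + -4 = 1) = -1 (attained at k = 1)
  C[0][2] = min over k of (A[0][0] + B[0][2] = 3 + 4 = 7, A[0][1] + B[1][2] = 2 + 3 = 5, A[0][2] + B[2][2] = 5 + 8 = 13) = 5 (attained at k = 1)
  C[1][0] = min over k of (A[1][0] + B[0][0] = 4 + 6 = 10, A[1][1] + B[1][0] = -1 + 4 = 3, A[1][2] + B[2][0] = -3 + -1 = -4) = -4 (attained at k = 2)
  C[1][1] = min over k of (A[1][0] + B[0][1] = 4 + 7 = 11, A[1][1] + B[1][1] = -1 + -3 = -4, A[1][2] + B[2][1] = -3 + -4 = -7) = -7 (attained at k = 2)
  C[1][2] = min over k of (A[1][0] + B[0][2] = 4 + 4 = 8, A[1][1] + B[1][2] = -1 + 3 = 2, A[1][2] + B[2][2] = -3 + 8 = 5) = 2 (attained at k = 1)
  C[2][0] = min over k of (A[2][0] + B[0][0] = 1 + 6 = 7, A[2][1] + B[1][0] = -1 + 4 = 3, A[2][2] + B[2][0] = -2 + -1 = -3) = -3 (attained at k = 2)
  C[2][1] = min over k of (A[2][0] + B[0][1] = 1 + 7 = 8, A[2][1] + B[1][1] = -1 + -3 = -4, A[2][2] + B[2][1] = -2 + -4 = -6) = -6 (attained at k = 2)
  C[2][2] = min over k of (A[2][0] + B[0][2] = 1 + 4 = 5, A[2][1] + B[1][2] = -1 + 3 = 2, A[2][2] + B[2][2] = -2 + 8 = 6) = 2 (attained at k = 1)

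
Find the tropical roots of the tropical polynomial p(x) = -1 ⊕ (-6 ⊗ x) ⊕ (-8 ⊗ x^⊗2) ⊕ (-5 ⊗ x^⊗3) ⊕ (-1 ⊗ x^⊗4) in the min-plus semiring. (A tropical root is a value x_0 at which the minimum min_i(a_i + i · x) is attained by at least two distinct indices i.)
Roots: {-4, -3, 2, 5}

Each tropical root is a break point of the lower envelope of the lines y = a_i + i · x (there are 5 lines, with slopes 0, 1, ..., 4). Only the lines that attain the minimum somewhere contribute to roots; other lines are dominated. Here the surviving (envelope) indices are i = 4, i = 3, i = 2, i = 1, i = 0.
Intersections between consecutive envelope lines give the roots: for adjacent envelope indices i < j the intersection is x = (a_i − a_j) / (j − i). Reading off the sorted break points: {-4, -3, 2, 5}.
Verification: at each break x_0, at least two indices attain the minimum of min_i(a_i + i · x_0).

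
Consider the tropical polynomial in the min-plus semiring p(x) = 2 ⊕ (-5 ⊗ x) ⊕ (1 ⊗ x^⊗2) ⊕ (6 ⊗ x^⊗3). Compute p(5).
p(5) = 0

A tropical monomial a ⊗ x^⊗i evaluates to a + i · x. Evaluating each term at x = 5:
  Term 0 contributes 2 + 0 · 5 = 2
  Term 1 contributes -5 + 1 · 5 = 0
  Term 2 contributes 1 + 2 · 5 = 11
  Term 3 contributes 6 + 3 · 5 = 21
p(5) = ⊕ of these = min[2, 0, 11, 21] = 0.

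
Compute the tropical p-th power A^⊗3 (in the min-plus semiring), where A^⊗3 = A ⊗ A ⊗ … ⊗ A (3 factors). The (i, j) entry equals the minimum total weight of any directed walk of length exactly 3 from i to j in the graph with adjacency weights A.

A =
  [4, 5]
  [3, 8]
A^⊗3 =
  [12, 13]
  [11, 12]

Each entry (A^⊗3)_ij equals the minimum over all length-3 walks i = v_0 → v_1 → … → v_3 = j of Σ_t A[v_t][v_{t+1}]. For example, for (i, j) = (0, 1) we minimise over 4 possible intermediate vertex sequences; the minimum is 13, attained along the walk 0 → 0 → 0 → 1.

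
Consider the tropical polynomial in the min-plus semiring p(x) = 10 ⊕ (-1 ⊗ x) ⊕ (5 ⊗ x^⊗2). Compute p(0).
p(0) = -1

A tropical monomial a ⊗ x^⊗i evaluates to a + i · x. Evaluating each term at x = 0:
  Term 0 contributes 10 + 0 · 0 = 10
  Term 1 contributes -1 + 1 · 0 = -1
  Term 2 contributes 5 + 2 · 0 = 5
p(0) = ⊕ of these = min[10, -1, 5] = -1.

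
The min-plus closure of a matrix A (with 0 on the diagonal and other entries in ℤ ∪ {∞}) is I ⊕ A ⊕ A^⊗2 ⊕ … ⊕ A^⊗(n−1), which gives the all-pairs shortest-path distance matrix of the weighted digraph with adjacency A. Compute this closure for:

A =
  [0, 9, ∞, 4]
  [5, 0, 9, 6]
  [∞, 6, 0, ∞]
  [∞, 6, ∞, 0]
Closure =
  [0, 9, 18, 4]
  [5, 0, 9, 6]
  [11, 6, 0, 12]
  [11, 6, 15, 0]

This is the Floyd-Warshall all-pairs shortest-path computation. For each intermediate vertex k = 0, 1, …, 3, update dist[i][j] ← min(dist[i][j], dist[i][k] + dist[k][j]). The final matrix gives, for each (i, j), the minimum total weight of any directed path from i to j (possibly empty when i = j).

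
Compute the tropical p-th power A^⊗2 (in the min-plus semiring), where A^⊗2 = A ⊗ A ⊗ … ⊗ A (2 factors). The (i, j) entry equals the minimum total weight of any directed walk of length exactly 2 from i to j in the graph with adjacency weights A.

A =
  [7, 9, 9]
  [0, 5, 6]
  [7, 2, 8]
A^⊗2 =
  [9, 11, 15]
  [5, 8, 9]
  [2, 7, 8]

Each entry (A^⊗2)_ij equals the minimum over all length-2 walks i = v_0 → v_1 → … → v_2 = j of Σ_t A[v_t][v_{t+1}]. For example, for (i, j) = (0, 2) we minimise over 3 possible intermediate vertex sequences; the minimum is 15, attained along the walk 0 → 1 → 2.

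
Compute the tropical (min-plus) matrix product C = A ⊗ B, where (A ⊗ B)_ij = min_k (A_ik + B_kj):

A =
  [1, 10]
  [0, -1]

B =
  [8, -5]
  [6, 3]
A ⊗ B =
  [9, -4]
  [5, -5]

Apply the min-plus product entry-by-entry:
  C[0][0] = min over k of (A[0][0] + B[0][0] = 1 + 8 = 9, A[0][1] + B[1][0] = 10 + 6 = 16) = 9 (attained at k = 0)
  C[0][1] = min over k of (A[0][0] + B[0][1] = 1 + -5 = -4, A[0][1] + B[1][1] = 10 + 3 = 13) = -4 (attained at k = 0)
  C[1][0] = min over k of (A[1][0] + B[0][0] = 0 + 8 = 8, A[1][1] + B[1][0] = -1 + 6 = 5) = 5 (attained at k = 1)
  C[1][1] = min over k of (A[1][0] + B[0][1] = 0 + -5 = -5, A[1][1] + B[1][1] = -1 + 3 = 2) = -5 (attained at k = 0)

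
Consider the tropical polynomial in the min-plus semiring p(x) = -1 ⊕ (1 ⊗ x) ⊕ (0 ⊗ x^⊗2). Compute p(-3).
p(-3) = -6

A tropical monomial a ⊗ x^⊗i evaluates to a + i · x. Evaluating each term at x = -3:
  Term 0 contributes -1 + 0 · -3 = -1
  Term 1 contributes 1 + 1 · -3 = -2
  Term 2 contributes 0 + 2 · -3 = -6
p(-3) = ⊕ of these = min[-1, -2, -6] = -6.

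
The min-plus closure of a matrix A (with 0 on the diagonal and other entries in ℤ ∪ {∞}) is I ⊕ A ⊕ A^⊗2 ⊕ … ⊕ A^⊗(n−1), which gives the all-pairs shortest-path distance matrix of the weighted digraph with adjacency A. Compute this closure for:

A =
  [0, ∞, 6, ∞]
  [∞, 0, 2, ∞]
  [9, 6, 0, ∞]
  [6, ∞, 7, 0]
Closure =
  [0, 12, 6, ∞]
  [11, 0, 2, ∞]
  [9, 6, 0, ∞]
  [6, 13, 7, 0]

This is the Floyd-Warshall all-pairs shortest-path computation. For each intermediate vertex k = 0, 1, …, 3, update dist[i][j] ← min(dist[i][j], dist[i][k] + dist[k][j]). The final matrix gives, for each (i, j), the minimum total weight of any directed path from i to j (possibly empty when i = j).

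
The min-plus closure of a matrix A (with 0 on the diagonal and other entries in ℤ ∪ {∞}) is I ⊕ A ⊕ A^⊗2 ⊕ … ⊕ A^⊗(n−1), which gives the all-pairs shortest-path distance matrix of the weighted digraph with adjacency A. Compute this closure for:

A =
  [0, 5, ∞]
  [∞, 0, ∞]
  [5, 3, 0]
Closure =
  [0, 5, ∞]
  [∞, 0, ∞]
  [5, 3, 0]

This is the Floyd-Warshall all-pairs shortest-path computation. For each intermediate vertex k = 0, 1, …, 2, update dist[i][j] ← min(dist[i][j], dist[i][k] + dist[k][j]). The final matrix gives, for each (i, j), the minimum total weight of any directed path from i to j (possibly empty when i = j).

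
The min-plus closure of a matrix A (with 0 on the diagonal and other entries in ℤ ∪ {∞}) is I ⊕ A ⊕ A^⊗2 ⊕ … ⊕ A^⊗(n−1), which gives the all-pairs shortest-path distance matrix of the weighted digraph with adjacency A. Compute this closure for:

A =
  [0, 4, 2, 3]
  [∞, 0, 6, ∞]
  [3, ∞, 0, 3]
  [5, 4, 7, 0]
Closure =
  [0, 4, 2, 3]
  [9, 0, 6, 9]
  [3, 7, 0, 3]
  [5, 4, 7, 0]

This is the Floyd-Warshall all-pairs shortest-path computation. For each intermediate vertex k = 0, 1, …, 3, update dist[i][j] ← min(dist[i][j], dist[i][k] + dist[k][j]). The final matrix gives, for each (i, j), the minimum total weight of any directed path from i to j (possibly empty when i = j).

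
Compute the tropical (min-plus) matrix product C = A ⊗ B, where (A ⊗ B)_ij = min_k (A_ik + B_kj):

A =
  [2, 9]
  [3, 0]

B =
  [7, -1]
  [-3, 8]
A ⊗ B =
  [6, 1]
  [-3, 2]

Apply the min-plus product entry-by-entry:
  C[0][0] = min over k of (A[0][0] + B[0][0] = 2 + 7 = 9, A[0][1] + B[1][0] = 9 + -3 = 6) = 6 (attained at k = 1)
  C[0][1] = min over k of (A[0][0] + B[0][1] = 2 + -1 = 1, A[0][1] + B[1][1] = 9 + 8 = 17) = 1 (attained at k = 0)
  C[1][0] = min over k of (A[1][0] + B[0][0] = 3 + 7 = 10, A[1][1] + B[1][0] = 0 + -3 = -3) = -3 (attained at k = 1)
  C[1][1] = min over k of (A[1][0] + B[0][1] = 3 + -1 = 2, A[1][1] + B[1][1] = 0 + 8 = 8) = 2 (attained at k = 0)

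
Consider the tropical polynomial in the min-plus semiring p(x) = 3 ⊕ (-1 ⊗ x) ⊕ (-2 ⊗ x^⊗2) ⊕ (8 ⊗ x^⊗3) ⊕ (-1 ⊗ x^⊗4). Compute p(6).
p(6) = 3

A tropical monomial a ⊗ x^⊗i evaluates to a + i · x. Evaluating each term at x = 6:
  Term 0 contributes 3 + 0 · 6 = 3
  Term 1 contributes -1 + 1 · 6 = 5
  Term 2 contributes -2 + 2 · 6 = 10
  Term 3 contributes 8 + 3 · 6 = 26
  Term 4 contributes -1 + 4 · 6 = 23
p(6) = ⊕ of these = min[3, 5, 10, 26, 23] = 3.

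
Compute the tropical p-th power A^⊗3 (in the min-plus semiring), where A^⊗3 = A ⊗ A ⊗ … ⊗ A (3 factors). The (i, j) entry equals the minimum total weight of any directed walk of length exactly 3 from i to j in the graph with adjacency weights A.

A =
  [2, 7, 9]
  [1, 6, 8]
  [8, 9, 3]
A^⊗3 =
  [6, 11, 13]
  [5, 10, 12]
  [12, 15, 9]

Each entry (A^⊗3)_ij equals the minimum over all length-3 walks i = v_0 → v_1 → … → v_3 = j of Σ_t A[v_t][v_{t+1}]. For example, for (i, j) = (0, 2) we minimise over 9 possible intermediate vertex sequences; the minimum is 13, attained along the walk 0 → 0 → 0 → 2.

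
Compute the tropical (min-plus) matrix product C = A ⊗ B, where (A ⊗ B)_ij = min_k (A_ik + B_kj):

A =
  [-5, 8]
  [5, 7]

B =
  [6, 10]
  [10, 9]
A ⊗ B =
  [1, 5]
  [11, 15]

Apply the min-plus product entry-by-entry:
  C[0][0] = min over k of (A[0][0] + B[0][0] = -5 + 6 = 1, A[0][1] + B[1][0] = 8 + 10 = 18) = 1 (attained at k = 0)
  C[0][1] = min over k of (A[0][0] + B[0][1] = -5 + 10 = 5, A[0][1] + B[1][1] = 8 + 9 = 17) = 5 (attained at k = 0)
  C[1][0] = min over k of (A[1][0] + B[0][0] = 5 + 6 = 11, A[1][1] + B[1][0] = 7 + 10 = 17) = 11 (attained at k = 0)
  C[1][1] = min over k of (A[1][0] + B[0][1] = 5 + 10 = 15, A[1][1] + B[1][1] = 7 + 9 = 16) = 15 (attained at k = 0)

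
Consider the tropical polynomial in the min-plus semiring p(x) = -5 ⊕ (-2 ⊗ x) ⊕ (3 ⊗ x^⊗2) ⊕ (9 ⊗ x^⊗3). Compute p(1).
p(1) = -5

A tropical monomial a ⊗ x^⊗i evaluates to a + i · x. Evaluating each term at x = 1:
  Term 0 contributes -5 + 0 · 1 = -5
  Term 1 contributes -2 + 1 · 1 = -1
  Term 2 contributes 3 + 2 · 1 = 5
  Term 3 contributes 9 + 3 · 1 = 12
p(1) = ⊕ of these = min[-5, -1, 5, 12] = -5.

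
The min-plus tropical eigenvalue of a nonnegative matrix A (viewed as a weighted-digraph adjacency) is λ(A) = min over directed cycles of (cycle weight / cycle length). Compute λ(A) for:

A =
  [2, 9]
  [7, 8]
λ(A) = 2

Enumerate directed cycles and compute their means (weight / length). Sample:
  cycle 0 → 0: weight = 2, length = 1, mean = 2/1 ≈ 2.000
  cycle 1 → 1: weight = 8, length = 1, mean = 8/1 ≈ 8.000
  cycle 0 → 1 → 0: weight = 16, length = 2, mean = 16/2 ≈ 8.000
  cycle 1 → 0 → 1: weight = 16, length = 2, mean = 16/2 ≈ 8.000
Minimum mean = 2.000, attained e.g. along the cycle 0 → 0 with weight 2 and length 1. So λ(A) = 2/1 = 2.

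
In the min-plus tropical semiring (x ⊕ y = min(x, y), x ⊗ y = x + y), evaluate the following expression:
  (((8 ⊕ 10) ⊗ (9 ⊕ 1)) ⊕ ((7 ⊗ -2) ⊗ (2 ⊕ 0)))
(((8 ⊕ 10) ⊗ (9 ⊕ 1)) ⊕ ((7 ⊗ -2) ⊗ (2 ⊕ 0))) = 5

Expand innermost to outermost. Recall ⊕ takes the minimum of its arguments and ⊗ takes their sum. Working out the expression (((8 ⊕ 10) ⊗ (9 ⊕ 1)) ⊕ ((7 ⊗ -2) ⊗ (2 ⊕ 0))) gives 5.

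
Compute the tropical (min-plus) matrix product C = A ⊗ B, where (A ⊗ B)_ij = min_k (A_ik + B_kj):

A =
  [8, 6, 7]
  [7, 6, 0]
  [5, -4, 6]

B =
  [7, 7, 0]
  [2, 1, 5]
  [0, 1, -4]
A ⊗ B =
  [7, 7, 3]
  [0, 1, -4]
  [-2, -3, 1]

Apply the min-plus product entry-by-entry:
  C[0][0] = min over k of (A[0][0] + B[0][0] = 8 + 7 = 15, A[0][1] + B[1][0] = 6 + 2 = 8, A[0][2] + B[2][0] = 7 + 0 = 7) = 7 (attained at k = 2)
  C[0][1] = min over k of (A[0][0] + B[0][1] = 8 + 7 = 15, A[0][1] + B[1][1] = 6 + 1 = 7, A[0][2] + B[2][1] = 7 + 1 = 8) = 7 (attained at k = 1)
  C[0][2] = min over k of (A[0][0] + B[0][2] = 8 + 0 = 8, A[0][1] + B[1][2] = 6 + 5 = 11, A[0][2] + B[2][2] = 7 + -4 = 3) = 3 (attained at k = 2)
  C[1][0] = min over k of (A[1][0] + B[0][0] = 7 + 7 = 14, A[1][1] + B[1][0] = 6 + 2 = 8, A[1][2] + B[2][0] = 0 + 0 = 0) = 0 (attained at k = 2)
  C[1][1] = min over k of (A[1][0] + B[0][1] = 7 + 7 = 14, A[1][1] + B[1][1] = 6 + 1 = 7, A[1][2] + B[2][1] = 0 + 1 = 1) = 1 (attained at k = 2)
  C[1][2] = min over k of (A[1][0] + B[0][2] = 7 + 0 = 7, A[1][1] + B[1][2] = 6 + 5 = 11, A[1][2] + B[2][2] = 0 + -4 = -4) = -4 (attained at k = 2)
  C[2][0] = min over k of (A[2][0] + B[0][0] = 5 + 7 = 12, A[2][1] + B[1][0] = -4 + 2 = -2, A[2][2] + B[2][0] = 6 + 0 = 6) = -2 (attained at k = 1)
  C[2][1] = min over k of (A[2][0] + B[0][1] = 5 + 7 = 12, A[2][1] + B[1][1] = -4 + 1 = -3, A[2][2] + B[2][1] = 6 + 1 = 7) = -3 (attained at k = 1)
  C[2][2] = min over k of (A[2][0] + B[0][2] = 5 + 0 = 5, A[2][1] + B[1][2] = -4 + 5 = 1, A[2][2] + B[2][2] = 6 + -4 = 2) = 1 (attained at k = 1)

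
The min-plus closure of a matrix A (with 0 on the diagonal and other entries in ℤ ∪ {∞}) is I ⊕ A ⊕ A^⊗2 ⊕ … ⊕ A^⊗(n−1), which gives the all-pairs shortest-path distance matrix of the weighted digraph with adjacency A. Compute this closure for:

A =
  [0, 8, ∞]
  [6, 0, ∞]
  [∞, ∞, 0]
Closure =
  [0, 8, ∞]
  [6, 0, ∞]
  [∞, ∞, 0]

This is the Floyd-Warshall all-pairs shortest-path computation. For each intermediate vertex k = 0, 1, …, 2, update dist[i][j] ← min(dist[i][j], dist[i][k] + dist[k][j]). The final matrix gives, for each (i, j), the minimum total weight of any directed path from i to j (possibly empty when i = j).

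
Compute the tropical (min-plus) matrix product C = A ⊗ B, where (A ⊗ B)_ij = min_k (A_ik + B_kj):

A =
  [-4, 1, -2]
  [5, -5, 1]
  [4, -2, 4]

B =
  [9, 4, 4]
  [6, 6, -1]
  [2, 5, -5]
A ⊗ B =
  [0, 0, -7]
  [1, 1, -6]
  [4, 4, -3]

Apply the min-plus product entry-by-entry:
  C[0][0] = min over k of (A[0][0] + B[0][0] = -4 + 9 = 5, A[0][1] + B[1][0] = 1 + 6 = 7, A[0][2] + B[2][0] = -2 + 2 = 0) = 0 (attained at k = 2)
  C[0][1] = min over k of (A[0][0] + B[0][1] = -4 + 4 = 0, A[0][1] + B[1][1] = 1 + 6 = 7, A[0][2] + B[2][1] = -2 + 5 = 3) = 0 (attained at k = 0)
  C[0][2] = min over k of (A[0][0] + B[0][2] = -4 + 4 = 0, A[0][1] + B[1][2] = 1 + -1 = 0, A[0][2] + B[2][2] = -2 + -5 = -7) = -7 (attained at k = 2)
  C[1][0] = min over k of (A[1][0] + B[0][0] = 5 + 9 = 14, A[1][1] + B[1][0] = -5 + 6 = 1, A[1][2] + B[2][0] = 1 + 2 = 3) = 1 (attained at k = 1)
  C[1][1] = min over k of (A[1][0] + B[0][1] = 5 + 4 = 9, A[1][1] + B[1][1] = -5 + 6 = 1, A[1][2] + B[2][1] = 1 + 5 = 6) = 1 (attained at k = 1)
  C[1][2] = min over k of (A[1][0] + B[0][2] = 5 + 4 = 9, A[1][1] + B[1][2] = -5 + -1 = -6, A[1][2] + B[2][2] = 1 + -5 = -4) = -6 (attained at k = 1)
  C[2][0] = min over k of (A[2][0] + B[0][0] = 4 + 9 = 13, A[2][1] + B[1][0] = -2 + 6 = 4, A[2][2] + B[2][0] = 4 + 2 = 6) = 4 (attained at k = 1)
  C[2][1] = min over k of (A[2][0] + B[0][1] = 4 + 4 = 8, A[2][1] + B[1][1] = -2 + 6 = 4, A[2][2] + B[2][1] = 4 + 5 = 9) = 4 (attained at k = 1)
  C[2][2] = min over k of (A[2][0] + B[0][2] = 4 + 4 = 8, A[2][1] + B[1][2] = -2 + -1 = -3, A[2][2] + B[2][2] = 4 + -5 = -1) = -3 (attained at k = 1)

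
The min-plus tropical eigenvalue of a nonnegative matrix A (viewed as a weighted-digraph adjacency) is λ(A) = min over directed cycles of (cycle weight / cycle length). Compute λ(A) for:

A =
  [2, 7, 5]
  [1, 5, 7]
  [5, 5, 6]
λ(A) = 2

Enumerate directed cycles and compute their means (weight / length). Sample:
  cycle 0 → 0: weight = 2, length = 1, mean = 2/1 ≈ 2.000
  cycle 1 → 1: weight = 5, length = 1, mean = 5/1 ≈ 5.000
  cycle 2 → 2: weight = 6, length = 1, mean = 6/1 ≈ 6.000
  cycle 0 → 1 → 0: weight = 8, length = 2, mean = 8/2 ≈ 4.000
  cycle 0 → 2 → 0: weight = 10, length = 2, mean = 10/2 ≈ 5.000
  cycle 1 → 0 → 1: weight = 8, length = 2, mean = 8/2 ≈ 4.000
Minimum mean = 2.000, attained e.g. along the cycle 0 → 0 with weight 2 and length 1. So λ(A) = 2/1 = 2.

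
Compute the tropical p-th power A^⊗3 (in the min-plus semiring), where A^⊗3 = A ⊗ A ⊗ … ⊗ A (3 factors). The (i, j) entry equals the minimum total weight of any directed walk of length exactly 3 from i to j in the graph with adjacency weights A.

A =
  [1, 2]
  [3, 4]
A^⊗3 =
  [3, 4]
  [5, 6]

Each entry (A^⊗3)_ij equals the minimum over all length-3 walks i = v_0 → v_1 → … → v_3 = j of Σ_t A[v_t][v_{t+1}]. For example, for (i, j) = (0, 1) we minimise over 4 possible intermediate vertex sequences; the minimum is 4, attained along the walk 0 → 0 → 0 → 1.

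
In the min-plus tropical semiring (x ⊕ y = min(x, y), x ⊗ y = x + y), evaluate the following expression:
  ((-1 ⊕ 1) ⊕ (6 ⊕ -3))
((-1 ⊕ 1) ⊕ (6 ⊕ -3)) = -3

Expand innermost to outermost. Recall ⊕ takes the minimum of its arguments and ⊗ takes their sum. Working out the expression ((-1 ⊕ 1) ⊕ (6 ⊕ -3)) gives -3.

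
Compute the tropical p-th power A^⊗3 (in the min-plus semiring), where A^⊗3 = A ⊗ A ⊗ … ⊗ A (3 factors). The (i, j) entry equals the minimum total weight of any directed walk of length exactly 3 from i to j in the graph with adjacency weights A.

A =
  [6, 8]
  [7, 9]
A^⊗3 =
  [18, 20]
  [19, 21]

Each entry (A^⊗3)_ij equals the minimum over all length-3 walks i = v_0 → v_1 → … → v_3 = j of Σ_t A[v_t][v_{t+1}]. For example, for (i, j) = (0, 1) we minimise over 4 possible intermediate vertex sequences; the minimum is 20, attained along the walk 0 → 0 → 0 → 1.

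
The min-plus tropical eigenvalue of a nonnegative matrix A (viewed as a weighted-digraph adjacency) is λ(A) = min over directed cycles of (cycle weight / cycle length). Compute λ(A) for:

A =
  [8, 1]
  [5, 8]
λ(A) = 3

Enumerate directed cycles and compute their means (weight / length). Sample:
  cycle 0 → 0: weight = 8, length = 1, mean = 8/1 ≈ 8.000
  cycle 1 → 1: weight = 8, length = 1, mean = 8/1 ≈ 8.000
  cycle 0 → 1 → 0: weight = 6, length = 2, mean = 6/2 ≈ 3.000
  cycle 1 → 0 → 1: weight = 6, length = 2, mean = 6/2 ≈ 3.000
Minimum mean = 3.000, attained e.g. along the cycle 0 → 1 → 0 with weight 6 and length 2. So λ(A) = 6/2 = 3.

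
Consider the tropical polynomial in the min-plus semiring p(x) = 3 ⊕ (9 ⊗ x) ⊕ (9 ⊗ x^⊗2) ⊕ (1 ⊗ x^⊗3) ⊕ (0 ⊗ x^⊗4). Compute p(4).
p(4) = 3

A tropical monomial a ⊗ x^⊗i evaluates to a + i · x. Evaluating each term at x = 4:
  Term 0 contributes 3 + 0 · 4 = 3
  Term 1 contributes 9 + 1 · 4 = 13
  Term 2 contributes 9 + 2 · 4 = 17
  Term 3 contributes 1 + 3 · 4 = 13
  Term 4 contributes 0 + 4 · 4 = 16
p(4) = ⊕ of these = min[3, 13, 17, 13, 16] = 3.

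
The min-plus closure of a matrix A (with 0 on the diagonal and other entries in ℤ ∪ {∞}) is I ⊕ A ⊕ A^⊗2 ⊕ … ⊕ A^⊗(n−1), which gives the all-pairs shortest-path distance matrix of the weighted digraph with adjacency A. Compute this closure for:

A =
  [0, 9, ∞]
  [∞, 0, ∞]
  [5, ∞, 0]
Closure =
  [0, 9, ∞]
  [∞, 0, ∞]
  [5, 14, 0]

This is the Floyd-Warshall all-pairs shortest-path computation. For each intermediate vertex k = 0, 1, …, 2, update dist[i][j] ← min(dist[i][j], dist[i][k] + dist[k][j]). The final matrix gives, for each (i, j), the minimum total weight of any directed path from i to j (possibly empty when i = j).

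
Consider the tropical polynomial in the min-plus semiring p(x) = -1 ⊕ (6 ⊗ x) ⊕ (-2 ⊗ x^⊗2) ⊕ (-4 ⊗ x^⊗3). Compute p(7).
p(7) = -1

A tropical monomial a ⊗ x^⊗i evaluates to a + i · x. Evaluating each term at x = 7:
  Term 0 contributes -1 + 0 · 7 = -1
  Term 1 contributes 6 + 1 · 7 = 13
  Term 2 contributes -2 + 2 · 7 = 12
  Term 3 contributes -4 + 3 · 7 = 17
p(7) = ⊕ of these = min[-1, 13, 12, 17] = -1.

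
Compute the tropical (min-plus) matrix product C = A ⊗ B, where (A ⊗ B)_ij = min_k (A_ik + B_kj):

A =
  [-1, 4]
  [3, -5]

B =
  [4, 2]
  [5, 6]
A ⊗ B =
  [3, 1]
  [0, 1]

Apply the min-plus product entry-by-entry:
  C[0][0] = min over k of (A[0][0] + B[0][0] = -1 + 4 = 3, A[0][1] + B[1][0] = 4 + 5 = 9) = 3 (attained at k = 0)
  C[0][1] = min over k of (A[0][0] + B[0][1] = -1 + 2 = 1, A[0][1] + B[1][1] = 4 + 6 = 10) = 1 (attained at k = 0)
  C[1][0] = min over k of (A[1][0] + B[0][0] = 3 + 4 = 7, A[1][1] + B[1][0] = -5 + 5 = 0) = 0 (attained at k = 1)
  C[1][1] = min over k of (A[1][0] + B[0][1] = 3 + 2 = 5, A[1][1] + B[1][1] = -5 + 6 = 1) = 1 (attained at k = 1)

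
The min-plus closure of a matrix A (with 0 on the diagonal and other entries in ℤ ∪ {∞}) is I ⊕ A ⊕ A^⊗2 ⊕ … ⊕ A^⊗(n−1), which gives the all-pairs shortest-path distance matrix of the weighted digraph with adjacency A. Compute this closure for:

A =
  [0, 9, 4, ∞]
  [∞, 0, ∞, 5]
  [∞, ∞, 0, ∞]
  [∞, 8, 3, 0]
Closure =
  [0, 9, 4, 14]
  [∞, 0, 8, 5]
  [∞, ∞, 0, ∞]
  [∞, 8, 3, 0]

This is the Floyd-Warshall all-pairs shortest-path computation. For each intermediate vertex k = 0, 1, …, 3, update dist[i][j] ← min(dist[i][j], dist[i][k] + dist[k][j]). The final matrix gives, for each (i, j), the minimum total weight of any directed path from i to j (possibly empty when i = j).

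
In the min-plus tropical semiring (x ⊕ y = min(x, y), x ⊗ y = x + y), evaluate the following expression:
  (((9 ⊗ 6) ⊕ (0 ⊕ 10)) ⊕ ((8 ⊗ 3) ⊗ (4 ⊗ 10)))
(((9 ⊗ 6) ⊕ (0 ⊕ 10)) ⊕ ((8 ⊗ 3) ⊗ (4 ⊗ 10))) = 0

Expand innermost to outermost. Recall ⊕ takes the minimum of its arguments and ⊗ takes their sum. Working out the expression (((9 ⊗ 6) ⊕ (0 ⊕ 10)) ⊕ ((8 ⊗ 3) ⊗ (4 ⊗ 10))) gives 0.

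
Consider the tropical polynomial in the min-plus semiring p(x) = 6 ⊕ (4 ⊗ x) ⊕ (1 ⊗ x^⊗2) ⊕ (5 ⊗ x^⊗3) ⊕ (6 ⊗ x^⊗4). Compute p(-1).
p(-1) = -1

A tropical monomial a ⊗ x^⊗i evaluates to a + i · x. Evaluating each term at x = -1:
  Term 0 contributes 6 + 0 · -1 = 6
  Term 1 contributes 4 + 1 · -1 = 3
  Term 2 contributes 1 + 2 · -1 = -1
  Term 3 contributes 5 + 3 · -1 = 2
  Term 4 contributes 6 + 4 · -1 = 2
p(-1) = ⊕ of these = min[6, 3, -1, 2, 2] = -1.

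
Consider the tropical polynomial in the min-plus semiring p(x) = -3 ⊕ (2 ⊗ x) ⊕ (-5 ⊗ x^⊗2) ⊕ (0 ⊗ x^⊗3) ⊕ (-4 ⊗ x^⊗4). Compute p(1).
p(1) = -3

A tropical monomial a ⊗ x^⊗i evaluates to a + i · x. Evaluating each term at x = 1:
  Term 0 contributes -3 + 0 · 1 = -3
  Term 1 contributes 2 + 1 · 1 = 3
  Term 2 contributes -5 + 2 · 1 = -3
  Term 3 contributes 0 + 3 · 1 = 3
  Term 4 contributes -4 + 4 · 1 = 0
p(1) = ⊕ of these = min[-3, 3, -3, 3, 0] = -3.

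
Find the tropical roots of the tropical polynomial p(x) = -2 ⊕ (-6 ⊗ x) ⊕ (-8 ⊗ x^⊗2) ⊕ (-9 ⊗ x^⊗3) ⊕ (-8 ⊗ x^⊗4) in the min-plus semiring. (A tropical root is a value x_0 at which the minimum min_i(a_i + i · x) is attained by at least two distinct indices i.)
Roots: {-1, 1, 2, 4}

Each tropical root is a break point of the lower envelope of the lines y = a_i + i · x (there are 5 lines, with slopes 0, 1, ..., 4). Only the lines that attain the minimum somewhere contribute to roots; other lines are dominated. Here the surviving (envelope) indices are i = 4, i = 3, i = 2, i = 1, i = 0.
Intersections between consecutive envelope lines give the roots: for adjacent envelope indices i < j the intersection is x = (a_i − a_j) / (j − i). Reading off the sorted break points: {-1, 1, 2, 4}.
Verification: at each break x_0, at least two indices attain the minimum of min_i(a_i + i · x_0).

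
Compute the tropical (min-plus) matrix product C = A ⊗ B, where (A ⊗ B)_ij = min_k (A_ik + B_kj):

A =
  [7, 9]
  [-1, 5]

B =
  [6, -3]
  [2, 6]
A ⊗ B =
  [11, 4]
  [5, -4]

Apply the min-plus product entry-by-entry:
  C[0][0] = min over k of (A[0][0] + B[0][0] = 7 + 6 = 13, A[0][1] + B[1][0] = 9 + 2 = 11) = 11 (attained at k = 1)
  C[0][1] = min over k of (A[0][0] + B[0][1] = 7 + -3 = 4, A[0][1] + B[1][1] = 9 + 6 = 15) = 4 (attained at k = 0)
  C[1][0] = min over k of (A[1][0] + B[0][0] = -1 + 6 = 5, A[1][1] + B[1][0] = 5 + 2 = 7) = 5 (attained at k = 0)
  C[1][1] = min over k of (A[1][0] + B[0][1] = -1 + -3 = -4, A[1][1] + B[1][1] = 5 + 6 = 11) = -4 (attained at k = 0)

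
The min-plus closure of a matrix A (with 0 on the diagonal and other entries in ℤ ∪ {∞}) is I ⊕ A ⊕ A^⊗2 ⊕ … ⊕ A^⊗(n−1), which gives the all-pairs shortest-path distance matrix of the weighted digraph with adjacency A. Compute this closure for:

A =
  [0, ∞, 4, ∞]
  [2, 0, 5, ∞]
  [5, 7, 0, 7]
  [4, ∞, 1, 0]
Closure =
  [0, 11, 4, 11]
  [2, 0, 5, 12]
  [5, 7, 0, 7]
  [4, 8, 1, 0]

This is the Floyd-Warshall all-pairs shortest-path computation. For each intermediate vertex k = 0, 1, …, 3, update dist[i][j] ← min(dist[i][j], dist[i][k] + dist[k][j]). The final matrix gives, for each (i, j), the minimum total weight of any directed path from i to j (possibly empty when i = j).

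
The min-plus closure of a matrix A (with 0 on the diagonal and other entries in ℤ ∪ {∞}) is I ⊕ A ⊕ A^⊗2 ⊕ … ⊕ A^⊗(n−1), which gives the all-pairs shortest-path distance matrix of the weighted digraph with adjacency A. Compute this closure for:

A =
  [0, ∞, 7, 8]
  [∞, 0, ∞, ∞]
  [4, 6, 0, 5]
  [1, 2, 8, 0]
Closure =
  [0, 10, 7, 8]
  [∞, 0, ∞, ∞]
  [4, 6, 0, 5]
  [1, 2, 8, 0]

This is the Floyd-Warshall all-pairs shortest-path computation. For each intermediate vertex k = 0, 1, …, 3, update dist[i][j] ← min(dist[i][j], dist[i][k] + dist[k][j]). The final matrix gives, for each (i, j), the minimum total weight of any directed path from i to j (possibly empty when i = j).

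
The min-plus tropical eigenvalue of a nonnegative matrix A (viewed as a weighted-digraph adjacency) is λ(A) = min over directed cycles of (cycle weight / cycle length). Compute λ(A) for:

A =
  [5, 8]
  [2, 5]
λ(A) = 5

Enumerate directed cycles and compute their means (weight / length). Sample:
  cycle 0 → 0: weight = 5, length = 1, mean = 5/1 ≈ 5.000
  cycle 1 → 1: weight = 5, length = 1, mean = 5/1 ≈ 5.000
  cycle 0 → 1 → 0: weight = 10, length = 2, mean = 10/2 ≈ 5.000
  cycle 1 → 0 → 1: weight = 10, length = 2, mean = 10/2 ≈ 5.000
Minimum mean = 5.000, attained e.g. along the cycle 0 → 0 with weight 5 and length 1. So λ(A) = 5/1 = 5.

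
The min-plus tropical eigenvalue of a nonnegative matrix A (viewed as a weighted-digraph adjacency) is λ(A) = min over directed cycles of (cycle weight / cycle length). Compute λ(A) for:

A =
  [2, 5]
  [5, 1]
λ(A) = 1

Enumerate directed cycles and compute their means (weight / length). Sample:
  cycle 0 → 0: weight = 2, length = 1, mean = 2/1 ≈ 2.000
  cycle 1 → 1: weight = 1, length = 1, mean = 1/1 ≈ 1.000
  cycle 0 → 1 → 0: weight = 10, length = 2, mean = 10/2 ≈ 5.000
  cycle 1 → 0 → 1: weight = 10, length = 2, mean = 10/2 ≈ 5.000
Minimum mean = 1.000, attained e.g. along the cycle 1 → 1 with weight 1 and length 1. So λ(A) = 1/1 = 1.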